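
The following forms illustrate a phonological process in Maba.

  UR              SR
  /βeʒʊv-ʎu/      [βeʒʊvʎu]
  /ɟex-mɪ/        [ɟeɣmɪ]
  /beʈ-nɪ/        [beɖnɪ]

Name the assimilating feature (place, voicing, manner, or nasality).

The segment that alternates is /x/, which surfaces as [ɣ] when adjacent to /m/.
/x/ is voiceless while /m/ is voiced; the output [ɣ] is voiced, matching the trigger — so the feature that spreads is voicing.
Checking the remaining alternation: /ʈ/ → [ɖ] before /n/ (voiceless → voiced, matching voiced) — only voicing changes, and always toward the following segment.
No alternation appears in [βeʒʊvʎu]: there the adjacent consonants already agree in voicing (/v/ and /ʎ/ are both voiced), so this form is consistent with the same rule.

voicing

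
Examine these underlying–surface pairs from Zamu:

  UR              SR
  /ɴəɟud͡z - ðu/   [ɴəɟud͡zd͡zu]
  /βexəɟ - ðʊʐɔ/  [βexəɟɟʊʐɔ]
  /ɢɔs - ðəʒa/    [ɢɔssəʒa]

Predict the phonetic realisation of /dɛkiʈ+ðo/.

The data show progressive total assimilation (/ð/ → [d͡z] after /d͡z/; /ð/ → [ɟ] after /ɟ/; /ð/ → [s] after /s/): in every case the target segment becomes identical to its preceding neighbour, copying more than a single feature.
/ð/ is the segment targeted by the rule; it sits immediately after /ʈ/, so it assimilates completely and surfaces as [ʈ].

[dɛkiʈʈo]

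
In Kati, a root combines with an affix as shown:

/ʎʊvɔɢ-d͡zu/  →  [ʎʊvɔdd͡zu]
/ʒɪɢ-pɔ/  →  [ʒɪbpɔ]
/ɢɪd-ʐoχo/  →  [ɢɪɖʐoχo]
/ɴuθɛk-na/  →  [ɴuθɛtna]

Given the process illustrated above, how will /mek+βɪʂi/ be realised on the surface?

The data show regressive place assimilation: /ɢ/ → [d] before /d͡z/; /ɢ/ → [b] before /p/; /d/ → [ɖ] before /ʐ/; /k/ → [t] before /n/. In each pair only place changes, matching the following consonant, while manner and voice stay constant.
The rule targets /k/ (voiceless velar stop), which sits before the trigger /β/ (bilabial).
A voiceless bilabial stop is [p], so the surface segment is [p].

[mepβɪʂi]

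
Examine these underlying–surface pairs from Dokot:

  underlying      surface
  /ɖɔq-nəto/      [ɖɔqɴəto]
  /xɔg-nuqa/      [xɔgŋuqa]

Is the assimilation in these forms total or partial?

partial assimilation

Underlying /n/ is realised as [ɴ] next to /q/; /q/ itself does not change.
The change alveolar → uvular matches the place of the preceding /q/, identifying this as place assimilation.
Manner and voice are unchanged, so the assimilation is partial, not total.
The other alternating form patterns the same way: /n/ → [ŋ] after /g/ (alveolar → velar, matching velar) — only place changes, and always toward the preceding segment.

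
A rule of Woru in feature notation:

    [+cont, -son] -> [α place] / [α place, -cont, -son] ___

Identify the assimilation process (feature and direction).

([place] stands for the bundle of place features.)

The rule copies the place features (abbreviated [place]) from the environment onto the target, so the assimilating feature is place.
The conditioning segment sits to the left of the focus bar, meaning the trigger precedes the segment that changes — progressive assimilation.

progressive place assimilation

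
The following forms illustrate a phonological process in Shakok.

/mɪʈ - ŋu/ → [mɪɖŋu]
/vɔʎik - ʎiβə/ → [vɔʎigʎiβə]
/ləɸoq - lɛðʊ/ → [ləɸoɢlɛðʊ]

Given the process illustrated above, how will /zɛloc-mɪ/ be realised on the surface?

The data show regressive voicing assimilation: /ʈ/ → [ɖ] before /ŋ/; /k/ → [g] before /ʎ/; /q/ → [ɢ] before /l/. In each pair only voicing changes, matching the following consonant, while place and manner stay constant.
The rule targets /c/ (voiceless palatal stop), which sits before the trigger /m/ (voiced).
Changing only its voicing to voiced gives [ɟ] — the voiced palatal stop.

[zɛloɟmɪ]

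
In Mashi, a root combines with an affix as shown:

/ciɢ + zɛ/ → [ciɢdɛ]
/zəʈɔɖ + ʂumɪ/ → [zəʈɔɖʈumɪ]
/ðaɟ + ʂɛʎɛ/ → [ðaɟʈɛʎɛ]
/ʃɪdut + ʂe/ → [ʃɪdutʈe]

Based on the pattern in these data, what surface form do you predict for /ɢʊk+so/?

[ɢʊkto]

The data show progressive manner assimilation: /z/ → [d] after /ɢ/; /ʂ/ → [ʈ] after /ɖ/; /ʂ/ → [ʈ] after /ɟ/; /ʂ/ → [ʈ] after /t/. In each pair only manner changes, matching the preceding consonant, while place and voice stay constant.
/s/ is a voiceless alveolar fricative. The preceding trigger /k/ is a stop, so /s/ must become a stop as well.
The voiceless alveolar stop is [t], so /s/ → [t].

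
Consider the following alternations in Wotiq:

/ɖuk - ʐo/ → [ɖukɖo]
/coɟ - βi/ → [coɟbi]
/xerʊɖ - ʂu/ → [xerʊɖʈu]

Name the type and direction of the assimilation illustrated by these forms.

progressive manner assimilation

Underlying /ʐ/ is realised as [ɖ] next to /k/; /k/ itself does not change.
The change fricative → stop matches the manner of the preceding /k/, identifying this as manner assimilation.
Place and voice are unchanged, so the assimilation is partial, not total.
The other alternating forms pattern the same way: /β/ → [b] after /ɟ/ (fricative → stop, matching a stop); /ʂ/ → [ʈ] after /ɖ/ (fricative → stop, matching a stop) — only manner changes, and always toward the preceding segment.
Since the segment that changes follows the conditioning segment, the assimilation is progressive.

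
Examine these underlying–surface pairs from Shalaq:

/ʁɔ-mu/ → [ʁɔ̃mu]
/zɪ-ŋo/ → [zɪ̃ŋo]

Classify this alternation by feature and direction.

regressive nasality assimilation (vowel nasalisation)

The vowel /ɔ/ surfaces as nasalised [ɔ̃] next to the following nasal /m/ — it has acquired the [+nasal] feature of its neighbour.
Likewise in the remaining data: /ɪ/ → [ɪ̃] before /ŋ/ — each time a vowel is nasalised next to a following nasal.
Because the conditioning nasal is to the right of the vowel that changes, the process is regressive (anticipatory).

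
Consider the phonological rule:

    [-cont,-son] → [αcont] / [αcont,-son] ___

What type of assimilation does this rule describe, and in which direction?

progressive manner assimilation

The shared variable α links the value of [cont] on the target to that of the neighbouring obstruent. [cont] distinguishes stops from fricatives — a manner-of-articulation feature — so this is manner assimilation.
The conditioning segment sits to the left of the focus bar, meaning the trigger precedes the segment that changes — progressive assimilation.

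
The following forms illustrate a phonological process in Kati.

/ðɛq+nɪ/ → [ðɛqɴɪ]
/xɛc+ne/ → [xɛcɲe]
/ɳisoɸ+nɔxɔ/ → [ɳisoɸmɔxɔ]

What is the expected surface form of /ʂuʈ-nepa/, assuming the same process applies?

The data show progressive place assimilation: /n/ → [ɴ] after /q/; /n/ → [ɲ] after /c/; /n/ → [m] after /ɸ/. In each pair only place changes, matching the preceding consonant, while manner and voice stay constant.
/n/ is a voiced alveolar nasal. The preceding trigger /ʈ/ is retroflex, so /n/ must become retroflex as well.
The voiced retroflex nasal is [ɳ], so /n/ → [ɳ].

[ʂuʈɳepa]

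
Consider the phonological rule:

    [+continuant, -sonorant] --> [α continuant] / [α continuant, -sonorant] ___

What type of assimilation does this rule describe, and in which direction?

progressive manner assimilation

The rule copies [continuant] (continuancy) from the environment onto the target fricatives; since [±continuant] encodes the stop/fricative manner contrast, the assimilating dimension is manner.
The conditioning segment sits to the left of the focus bar, meaning the trigger precedes the segment that changes — progressive assimilation.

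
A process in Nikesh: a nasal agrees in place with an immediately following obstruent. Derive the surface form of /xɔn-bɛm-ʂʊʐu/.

[xɔmbɛɳʂʊʐu]

The rule targets /n/ (voiced alveolar nasal), which sits before the trigger /b/ (bilabial).
A voiced bilabial nasal is [m], so the surface segment is [m].
The same rule applies at the second boundary: /m/ → [ɳ] next to /ʂ/.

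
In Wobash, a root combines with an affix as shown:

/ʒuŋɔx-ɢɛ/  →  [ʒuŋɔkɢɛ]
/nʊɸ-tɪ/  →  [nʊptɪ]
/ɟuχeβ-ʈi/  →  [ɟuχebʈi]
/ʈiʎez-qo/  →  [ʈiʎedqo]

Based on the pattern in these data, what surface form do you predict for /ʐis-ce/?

[ʐitce]

The data show regressive manner assimilation: /x/ → [k] before /ɢ/; /ɸ/ → [p] before /t/; /β/ → [b] before /ʈ/; /z/ → [d] before /q/. In each pair only manner changes, matching the following consonant, while place and voice stay constant.
/s/ is a voiceless alveolar fricative. The following trigger /c/ is a stop, so /s/ must become a stop as well.
The voiceless alveolar stop is [t], so /s/ → [t].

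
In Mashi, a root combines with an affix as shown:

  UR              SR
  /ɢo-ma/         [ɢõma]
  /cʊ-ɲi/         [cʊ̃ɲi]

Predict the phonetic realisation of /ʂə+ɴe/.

[ʂə̃ɴe]

The data show regressive nasality assimilation (vowel nasalisation): /o/ → [õ] before /m/; /ʊ/ → [ʊ̃] before /ɲ/ — a vowel is nasalised by an immediately following nasal consonant.
The vowel /ə/ is adjacent to the following nasal /ɴ/, so it acquires [+nasal] and surfaces as [ə̃].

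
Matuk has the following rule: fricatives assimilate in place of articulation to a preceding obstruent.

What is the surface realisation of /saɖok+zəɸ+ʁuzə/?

The rule targets /z/ (voiced alveolar fricative), which sits after the trigger /k/ (velar).
Changing only its place to velar gives [ɣ] — the voiced velar fricative.
At the second juncture, /ʁ/ likewise becomes [β] adjacent to /ɸ/.

[saɖokɣəɸβuzə]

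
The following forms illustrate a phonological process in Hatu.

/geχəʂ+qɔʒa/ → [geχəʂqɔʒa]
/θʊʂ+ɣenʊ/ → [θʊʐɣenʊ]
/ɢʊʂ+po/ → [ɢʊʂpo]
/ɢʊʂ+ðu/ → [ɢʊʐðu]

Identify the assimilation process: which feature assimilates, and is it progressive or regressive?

Comparing underlying and surface forms, /ʂ/ → [ʐ] is the alternation; the neighbouring /ɣ/ is constant.
The change voiceless → voiced matches the voicing of the following /ɣ/, identifying this as voicing assimilation.
Place and manner are unchanged, so the assimilation is partial, not total.
The same holds elsewhere in the data: /ʂ/ → [ʐ] before /ð/ (voiceless → voiced, matching voiced) — only voicing changes, and always toward the following segment.
No alternation appears in [geχəʂqɔʒa], [ɢʊʂpo]: there the adjacent consonants already agree in voicing (/ʂ/ and /q/ are both voiceless; /ʂ/ and /p/ are both voiceless), so these forms are consistent with the same rule.
Since the segment that changes precedes the conditioning segment, the assimilation is regressive.

regressive voicing assimilation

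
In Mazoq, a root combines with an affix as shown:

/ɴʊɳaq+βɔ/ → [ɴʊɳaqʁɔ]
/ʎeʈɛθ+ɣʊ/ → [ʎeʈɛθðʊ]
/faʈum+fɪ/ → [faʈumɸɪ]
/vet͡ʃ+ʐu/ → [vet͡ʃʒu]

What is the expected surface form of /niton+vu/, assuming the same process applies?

The data show progressive place assimilation: /β/ → [ʁ] after /q/; /ɣ/ → [ð] after /θ/; /f/ → [ɸ] after /m/; /ʐ/ → [ʒ] after /t͡ʃ/. In each pair only place changes, matching the preceding consonant, while manner and voice stay constant.
The rule targets /v/ (voiced labiodental fricative), which sits after the trigger /n/ (alveolar).
Changing only its place to alveolar gives [z] — the voiced alveolar fricative.

[nitonzu]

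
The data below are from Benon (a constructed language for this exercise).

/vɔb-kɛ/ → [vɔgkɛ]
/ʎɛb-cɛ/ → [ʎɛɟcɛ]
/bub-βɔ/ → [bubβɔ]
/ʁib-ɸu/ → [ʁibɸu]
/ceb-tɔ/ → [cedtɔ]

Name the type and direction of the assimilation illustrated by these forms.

The segment that alternates is /b/, which surfaces as [g] when adjacent to /k/.
The change bilabial → velar matches the place of the following /k/, identifying this as place assimilation.
Manner and voice are unchanged, so the assimilation is partial, not total.
The same holds elsewhere in the data: /b/ → [ɟ] before /c/ (bilabial → palatal, matching palatal); /b/ → [d] before /t/ (bilabial → alveolar, matching alveolar) — only place changes, and always toward the following segment.
No alternation appears in [bubβɔ], [ʁibɸu]: there the adjacent consonants already agree in place (/b/ and /β/ are both bilabial; /b/ and /ɸ/ are both bilabial), so these forms are consistent with the same rule.
Since the segment that changes precedes the conditioning segment, the assimilation is regressive.

regressive place assimilation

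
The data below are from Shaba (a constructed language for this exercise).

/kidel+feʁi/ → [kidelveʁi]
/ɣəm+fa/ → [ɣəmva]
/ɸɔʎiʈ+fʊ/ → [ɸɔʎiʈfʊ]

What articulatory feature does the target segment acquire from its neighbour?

voicing

The segment that alternates is /f/, which surfaces as [v] when adjacent to /l/.
/f/ is voiceless while /l/ is voiced; the output [v] is voiced, matching the trigger — so the feature that spreads is voicing.
The same holds elsewhere in the data: /f/ → [v] after /m/ (voiceless → voiced, matching voiced) — only voicing changes, and always toward the preceding segment.
No alternation appears in [ɸɔʎiʈfʊ]: there the adjacent consonants already agree in voicing (/f/ and /ʈ/ are both voiceless), so this form is consistent with the same rule.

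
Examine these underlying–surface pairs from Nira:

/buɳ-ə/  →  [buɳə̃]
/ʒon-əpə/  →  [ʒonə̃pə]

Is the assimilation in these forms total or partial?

partial assimilation

The vowel /ə/ surfaces as nasalised [ə̃] next to the preceding nasal /ɳ/ — it has acquired the [+nasal] feature of its neighbour.
Likewise in the remaining data: /ə/ → [ə̃] after /n/ — each time a vowel is nasalised next to a preceding nasal.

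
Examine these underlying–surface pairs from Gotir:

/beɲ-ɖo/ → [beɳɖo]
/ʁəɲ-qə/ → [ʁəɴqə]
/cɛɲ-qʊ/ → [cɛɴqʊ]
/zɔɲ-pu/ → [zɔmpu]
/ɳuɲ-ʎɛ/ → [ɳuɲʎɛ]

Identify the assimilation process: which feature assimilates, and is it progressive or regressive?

The segment that alternates is /ɲ/, which surfaces as [ɳ] when adjacent to /ɖ/.
The change palatal → retroflex matches the place of the following /ɖ/, identifying this as place assimilation.
Manner and voice are unchanged, so the assimilation is partial, not total.
The other alternating forms pattern the same way: /ɲ/ → [ɴ] before /q/ (palatal → uvular, matching uvular); /ɲ/ → [m] before /p/ (palatal → bilabial, matching bilabial) — only place changes, and always toward the following segment.
Nothing changes in [ɳuɲʎɛ]: there the adjacent consonants already agree in place (/ɲ/ and /ʎ/ are both palatal), so this form is consistent with the same rule.
The trigger is the following segment, so the direction is regressive (anticipatory).

regressive place assimilation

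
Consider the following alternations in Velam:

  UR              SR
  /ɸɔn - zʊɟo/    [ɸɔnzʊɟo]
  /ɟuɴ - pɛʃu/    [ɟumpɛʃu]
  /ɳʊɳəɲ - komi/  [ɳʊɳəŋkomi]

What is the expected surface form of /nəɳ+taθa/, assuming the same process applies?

The data show regressive place assimilation: /ɴ/ → [m] before /p/; /ɲ/ → [ŋ] before /k/. In each pair only place changes, matching the following consonant, while manner and voice stay constant.
Nothing changes in [ɸɔnzʊɟo]: there the adjacent consonants already agree in place (/n/ and /z/ are both alveolar), so this form is consistent with the same rule.
The rule targets /ɳ/ (voiced retroflex nasal), which sits before the trigger /t/ (alveolar).
The voiced alveolar nasal is [n], so /ɳ/ → [n].

[nəntaθa]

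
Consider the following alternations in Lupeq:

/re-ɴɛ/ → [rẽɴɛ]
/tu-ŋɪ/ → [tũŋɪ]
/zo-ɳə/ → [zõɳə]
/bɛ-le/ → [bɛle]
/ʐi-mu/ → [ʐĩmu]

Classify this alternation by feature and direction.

regressive nasality assimilation (vowel nasalisation)

The vowel /e/ surfaces as nasalised [ẽ] next to the following nasal /ɴ/ — it has acquired the [+nasal] feature of its neighbour.
The other forms show the same pattern: /u/ → [ũ] before /ŋ/; /o/ → [õ] before /ɳ/; /i/ → [ĩ] before /m/ — each time a vowel is nasalised next to a following nasal.
No change occurs in [bɛle] because the vowel at the boundary is adjacent to an oral consonant, not a nasal (/ɛ/ next to /l/).
Because the conditioning nasal is to the right of the vowel that changes, the process is regressive (anticipatory).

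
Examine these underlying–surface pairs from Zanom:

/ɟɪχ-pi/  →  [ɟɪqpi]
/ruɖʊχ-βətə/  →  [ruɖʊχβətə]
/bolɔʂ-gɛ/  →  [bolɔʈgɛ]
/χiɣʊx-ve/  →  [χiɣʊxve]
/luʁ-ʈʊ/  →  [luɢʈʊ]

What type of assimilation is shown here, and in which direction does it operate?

Comparing underlying and surface forms, /χ/ → [q] is the alternation; the neighbouring /p/ is constant.
The change fricative → stop matches the manner of the following /p/, identifying this as manner assimilation.
Place and voice are unchanged, so the assimilation is partial, not total.
The other alternating forms pattern the same way: /ʂ/ → [ʈ] before /g/ (fricative → stop, matching a stop); /ʁ/ → [ɢ] before /ʈ/ (fricative → stop, matching a stop) — only manner changes, and always toward the following segment.
No alternation appears in [ruɖʊχβətə], [χiɣʊxve]: there the adjacent consonants already agree in manner (/χ/ and /β/ are both fricatives; /x/ and /v/ are both fricatives), so these forms are consistent with the same rule.
Since the segment that changes precedes the conditioning segment, the assimilation is regressive.

regressive manner assimilation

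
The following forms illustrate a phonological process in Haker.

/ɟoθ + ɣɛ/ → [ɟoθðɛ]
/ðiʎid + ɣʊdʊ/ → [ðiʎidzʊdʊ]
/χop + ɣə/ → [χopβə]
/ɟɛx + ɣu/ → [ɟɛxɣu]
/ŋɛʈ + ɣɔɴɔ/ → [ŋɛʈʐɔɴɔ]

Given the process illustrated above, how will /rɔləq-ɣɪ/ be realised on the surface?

[rɔləqʁɪ]

The data show progressive place assimilation: /ɣ/ → [ð] after /θ/; /ɣ/ → [z] after /d/; /ɣ/ → [β] after /p/; /ɣ/ → [ʐ] after /ʈ/. In each pair only place changes, matching the preceding consonant, while manner and voice stay constant.
Nothing changes in [ɟɛxɣu]: there the adjacent consonants already agree in place (/ɣ/ and /x/ are both velar), so this form is consistent with the same rule.
/ɣ/ is a voiced velar fricative. The preceding trigger /q/ is uvular, so /ɣ/ must become uvular as well.
Changing only its place to uvular gives [ʁ] — the voiced uvular fricative.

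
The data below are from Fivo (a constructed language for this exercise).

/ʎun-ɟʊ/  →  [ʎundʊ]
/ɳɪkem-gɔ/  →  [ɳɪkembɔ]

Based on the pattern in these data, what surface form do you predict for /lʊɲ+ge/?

The data show progressive place assimilation: /ɟ/ → [d] after /n/; /g/ → [b] after /m/. In each pair only place changes, matching the preceding consonant, while manner and voice stay constant.
The rule targets /g/ (voiced velar stop), which sits after the trigger /ɲ/ (palatal).
A voiced palatal stop is [ɟ], so the surface segment is [ɟ].

[lʊɲɟe]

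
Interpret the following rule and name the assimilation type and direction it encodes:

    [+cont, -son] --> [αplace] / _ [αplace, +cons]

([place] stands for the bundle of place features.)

regressive place assimilation

The rule copies the place features (abbreviated [place]) from the environment onto the target, so the assimilating feature is place.
Since the environment is written after the underscore, the trigger follows the target; the direction is regressive.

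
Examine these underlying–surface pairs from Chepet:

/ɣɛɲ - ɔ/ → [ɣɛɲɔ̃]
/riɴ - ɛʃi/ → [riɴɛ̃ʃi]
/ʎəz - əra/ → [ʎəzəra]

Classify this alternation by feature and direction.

The vowel /ɔ/ surfaces as nasalised [ɔ̃] next to the preceding nasal /ɲ/ — it has acquired the [+nasal] feature of its neighbour.
Likewise in the remaining data: /ɛ/ → [ɛ̃] after /ɴ/ — each time a vowel is nasalised next to a preceding nasal.
No change occurs in [ʎəzəra] because the vowel at the boundary is adjacent to an oral consonant, not a nasal (/ə/ next to /z/).
Because the conditioning nasal is to the left of the vowel that changes, the process is progressive (perseverative).

progressive nasality assimilation (vowel nasalisation)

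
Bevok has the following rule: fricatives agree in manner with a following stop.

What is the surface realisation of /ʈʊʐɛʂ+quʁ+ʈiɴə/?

[ʈʊʐɛʈquɢʈiɴə]

The rule targets /ʂ/ (voiceless retroflex fricative), which sits before the trigger /q/ (stop).
Changing only its manner to stop gives [ʈ] — the voiceless retroflex stop.
At the second juncture, /ʁ/ likewise becomes [ɢ] adjacent to /ʈ/.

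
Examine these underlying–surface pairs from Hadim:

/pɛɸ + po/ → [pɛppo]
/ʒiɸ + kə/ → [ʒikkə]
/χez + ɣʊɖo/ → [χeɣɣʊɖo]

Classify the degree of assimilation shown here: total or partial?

total assimilation

The segment that alternates is /ɸ/, which surfaces as [k] when adjacent to /k/.
The output [k] is identical to the trigger /k/ — every feature (place, manner, voicing) has been copied — so this is total assimilation.
The remaining alternations confirm this: /ɸ/ → [p] before /p/; /z/ → [ɣ] before /ɣ/ — in each case the output is a copy of the following consonant.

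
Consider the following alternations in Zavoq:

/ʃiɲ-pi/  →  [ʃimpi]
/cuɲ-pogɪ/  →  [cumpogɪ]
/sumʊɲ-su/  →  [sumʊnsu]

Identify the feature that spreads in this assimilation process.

place

The segment that alternates is /ɲ/, which surfaces as [m] when adjacent to /p/.
/ɲ/ is palatal while /p/ is bilabial; the output [m] is bilabial, matching the trigger — so the feature that spreads is place.
Checking the remaining alternation: /ɲ/ → [n] before /s/ (palatal → alveolar, matching alveolar) — only place changes, and always toward the following segment.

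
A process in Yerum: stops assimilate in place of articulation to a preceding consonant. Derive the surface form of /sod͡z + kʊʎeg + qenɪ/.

[sod͡ztʊʎegkenɪ]

/k/ is a voiceless velar stop. The preceding trigger /d͡z/ is alveolar, so /k/ must become alveolar as well.
The voiceless alveolar stop is [t], so /k/ → [t].
At the second juncture, /q/ likewise becomes [k] adjacent to /g/.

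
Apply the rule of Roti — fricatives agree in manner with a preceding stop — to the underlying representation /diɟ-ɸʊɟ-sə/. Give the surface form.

/ɸ/ is a voiceless bilabial fricative. The preceding trigger /ɟ/ is a stop, so /ɸ/ must become a stop as well.
Changing only its manner to stop gives [p] — the voiceless bilabial stop.
The same rule applies at the second boundary: /s/ → [t] next to /ɟ/.

[diɟpʊɟtə]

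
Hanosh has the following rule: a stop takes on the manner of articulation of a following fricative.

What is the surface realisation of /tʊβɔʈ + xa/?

The rule targets /ʈ/ (voiceless retroflex stop), which sits before the trigger /x/ (fricative).
Changing only its manner to fricative gives [ʂ] — the voiceless retroflex fricative.

[tʊβɔʂxa]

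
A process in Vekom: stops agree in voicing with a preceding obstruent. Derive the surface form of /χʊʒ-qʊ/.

/q/ is a voiceless uvular stop. The preceding trigger /ʒ/ is voiced, so /q/ must become voiced as well.
A voiced uvular stop is [ɢ], so the surface segment is [ɢ].

[χʊʒɢʊ]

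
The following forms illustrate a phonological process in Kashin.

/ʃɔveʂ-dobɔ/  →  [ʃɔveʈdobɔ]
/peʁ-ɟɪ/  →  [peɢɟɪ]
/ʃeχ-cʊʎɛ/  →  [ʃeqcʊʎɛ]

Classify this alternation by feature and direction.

Comparing underlying and surface forms, /ʂ/ → [ʈ] is the alternation; the neighbouring /d/ is constant.
/ʂ/ is a fricative while /d/ is a stop; the output [ʈ] is a stop, matching the trigger — so the feature that spreads is manner.
Place and voice are unchanged, so the assimilation is partial, not total.
The same holds elsewhere in the data: /ʁ/ → [ɢ] before /ɟ/ (fricative → stop, matching a stop); /χ/ → [q] before /c/ (fricative → stop, matching a stop) — only manner changes, and always toward the following segment.
The trigger is the following segment, so the direction is regressive (anticipatory).

regressive manner assimilation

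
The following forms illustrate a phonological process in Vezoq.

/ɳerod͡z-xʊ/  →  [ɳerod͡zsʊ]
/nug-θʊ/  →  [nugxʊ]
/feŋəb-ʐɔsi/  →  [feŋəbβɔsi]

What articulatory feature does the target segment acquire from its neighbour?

Comparing underlying and surface forms, /x/ → [s] is the alternation; the neighbouring /d͡z/ is constant.
/x/ is velar while /d͡z/ is alveolar; the output [s] is alveolar, matching the trigger — so the feature that spreads is place.
Checking the remaining alternations: /θ/ → [x] after /g/ (dental → velar, matching velar); /ʐ/ → [β] after /b/ (retroflex → bilabial, matching bilabial) — only place changes, and always toward the preceding segment.

place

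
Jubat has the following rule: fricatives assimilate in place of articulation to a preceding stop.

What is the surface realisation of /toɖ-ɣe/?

[toɖʐe]

/ɣ/ is a voiced velar fricative. The preceding trigger /ɖ/ is retroflex, so /ɣ/ must become retroflex as well.
The voiced retroflex fricative is [ʐ], so /ɣ/ → [ʐ].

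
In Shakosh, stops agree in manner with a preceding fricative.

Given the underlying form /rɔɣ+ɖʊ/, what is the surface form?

[rɔɣʐʊ]

/ɖ/ is a voiced retroflex stop. The preceding trigger /ɣ/ is a fricative, so /ɖ/ must become a fricative as well.
The voiced retroflex fricative is [ʐ], so /ɖ/ → [ʐ].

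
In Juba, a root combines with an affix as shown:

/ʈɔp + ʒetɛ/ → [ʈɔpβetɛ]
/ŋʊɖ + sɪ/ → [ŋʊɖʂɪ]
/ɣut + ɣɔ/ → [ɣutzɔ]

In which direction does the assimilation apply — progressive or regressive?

progressive

Underlying /ʒ/ is realised as [β] next to /p/; /p/ itself does not change.
The change postalveolar → bilabial matches the place of the preceding /p/, identifying this as place assimilation.
Checking the remaining alternations: /s/ → [ʂ] after /ɖ/ (alveolar → retroflex, matching retroflex); /ɣ/ → [z] after /t/ (velar → alveolar, matching alveolar) — only place changes, and always toward the preceding segment.
The trigger is the preceding segment, so the direction is progressive (perseverative).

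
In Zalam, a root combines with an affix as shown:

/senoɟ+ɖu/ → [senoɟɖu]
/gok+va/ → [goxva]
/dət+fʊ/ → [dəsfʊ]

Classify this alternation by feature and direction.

Underlying /k/ is realised as [x] next to /v/; /v/ itself does not change.
The change stop → fricative matches the manner of the following /v/, identifying this as manner assimilation.
Place and voice are unchanged, so the assimilation is partial, not total.
The same holds elsewhere in the data: /t/ → [s] before /f/ (stop → fricative, matching a fricative) — only manner changes, and always toward the following segment.
No alternation appears in [senoɟɖu]: there the adjacent consonants already agree in manner (/ɟ/ and /ɖ/ are both stops), so this form is consistent with the same rule.
Since the segment that changes precedes the conditioning segment, the assimilation is regressive.

regressive manner assimilation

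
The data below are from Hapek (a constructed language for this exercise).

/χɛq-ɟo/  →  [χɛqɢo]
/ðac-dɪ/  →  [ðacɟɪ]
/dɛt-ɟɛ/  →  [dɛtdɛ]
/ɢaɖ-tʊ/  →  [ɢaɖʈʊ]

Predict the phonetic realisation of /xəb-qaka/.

[xəbpaka]

The data show progressive place assimilation: /ɟ/ → [ɢ] after /q/; /d/ → [ɟ] after /c/; /ɟ/ → [d] after /t/; /t/ → [ʈ] after /ɖ/. In each pair only place changes, matching the preceding consonant, while manner and voice stay constant.
/q/ is a voiceless uvular stop. The preceding trigger /b/ is bilabial, so /q/ must become bilabial as well.
The voiceless bilabial stop is [p], so /q/ → [p].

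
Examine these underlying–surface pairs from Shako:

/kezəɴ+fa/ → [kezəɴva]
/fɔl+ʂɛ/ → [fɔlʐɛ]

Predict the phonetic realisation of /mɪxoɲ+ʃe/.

The data show progressive voicing assimilation: /f/ → [v] after /ɴ/; /ʂ/ → [ʐ] after /l/. In each pair only voicing changes, matching the preceding consonant, while place and manner stay constant.
The rule targets /ʃ/ (voiceless postalveolar fricative), which sits after the trigger /ɲ/ (voiced).
A voiced postalveolar fricative is [ʒ], so the surface segment is [ʒ].

[mɪxoɲʒe]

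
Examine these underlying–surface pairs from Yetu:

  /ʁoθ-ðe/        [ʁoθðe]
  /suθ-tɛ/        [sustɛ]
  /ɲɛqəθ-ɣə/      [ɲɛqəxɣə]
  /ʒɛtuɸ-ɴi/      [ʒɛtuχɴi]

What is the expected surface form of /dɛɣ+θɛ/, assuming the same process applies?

[dɛðθɛ]

The data show regressive place assimilation: /θ/ → [s] before /t/; /θ/ → [x] before /ɣ/; /ɸ/ → [χ] before /ɴ/. In each pair only place changes, matching the following consonant, while manner and voice stay constant.
No alternation appears in [ʁoθðe]: there the adjacent consonants already agree in place (/θ/ and /ð/ are both dental), so this form is consistent with the same rule.
The rule targets /ɣ/ (voiced velar fricative), which sits before the trigger /θ/ (dental).
Changing only its place to dental gives [ð] — the voiced dental fricative.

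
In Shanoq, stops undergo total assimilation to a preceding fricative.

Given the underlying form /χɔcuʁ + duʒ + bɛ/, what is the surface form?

[χɔcuʁʁuʒʒɛ]

/d/ is the segment targeted by the rule; it sits immediately after /ʁ/, so it assimilates completely and surfaces as [ʁ].
The same rule applies at the second boundary: /b/ → [ʒ] next to /ʒ/.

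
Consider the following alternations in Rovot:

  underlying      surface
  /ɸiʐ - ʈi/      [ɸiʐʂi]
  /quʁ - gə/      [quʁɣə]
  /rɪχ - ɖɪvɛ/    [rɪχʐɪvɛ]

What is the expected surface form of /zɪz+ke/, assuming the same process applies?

[zɪzxe]

The data show progressive manner assimilation: /ʈ/ → [ʂ] after /ʐ/; /g/ → [ɣ] after /ʁ/; /ɖ/ → [ʐ] after /χ/. In each pair only manner changes, matching the preceding consonant, while place and voice stay constant.
The rule targets /k/ (voiceless velar stop), which sits after the trigger /z/ (fricative).
A voiceless velar fricative is [x], so the surface segment is [x].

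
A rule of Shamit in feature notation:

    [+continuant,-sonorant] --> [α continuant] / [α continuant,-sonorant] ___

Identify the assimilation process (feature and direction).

The shared variable α links the value of [continuant] on the target to that of the neighbouring obstruent. [continuant] distinguishes stops from fricatives — a manner-of-articulation feature — so this is manner assimilation.
The conditioning segment sits to the left of the focus bar, meaning the trigger precedes the segment that changes — progressive assimilation.

progressive manner assimilation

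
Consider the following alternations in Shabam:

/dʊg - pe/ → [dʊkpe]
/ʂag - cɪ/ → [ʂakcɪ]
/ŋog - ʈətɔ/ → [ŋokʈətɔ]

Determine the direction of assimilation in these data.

The segment that alternates is /g/, which surfaces as [k] when adjacent to /p/.
The change voiced → voiceless matches the voicing of the following /p/, identifying this as voicing assimilation.
The same holds elsewhere in the data: /g/ → [k] before /c/ (voiced → voiceless, matching voiceless); /g/ → [k] before /ʈ/ (voiced → voiceless, matching voiceless) — only voicing changes, and always toward the following segment.
Since the segment that changes precedes the conditioning segment, the assimilation is regressive.

regressive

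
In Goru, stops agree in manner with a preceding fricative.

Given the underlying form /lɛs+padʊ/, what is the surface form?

The rule targets /p/ (voiceless bilabial stop), which sits after the trigger /s/ (fricative).
The voiceless bilabial fricative is [ɸ], so /p/ → [ɸ].

[lɛsɸadʊ]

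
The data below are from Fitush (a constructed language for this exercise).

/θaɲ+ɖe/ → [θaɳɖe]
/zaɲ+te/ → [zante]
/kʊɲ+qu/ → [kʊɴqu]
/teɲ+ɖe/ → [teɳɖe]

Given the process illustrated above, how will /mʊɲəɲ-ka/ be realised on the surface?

The data show regressive place assimilation: /ɲ/ → [ɳ] before /ɖ/; /ɲ/ → [n] before /t/; /ɲ/ → [ɴ] before /q/. In each pair only place changes, matching the following consonant, while manner and voice stay constant.
The rule targets /ɲ/ (voiced palatal nasal), which sits before the trigger /k/ (velar).
Changing only its place to velar gives [ŋ] — the voiced velar nasal.

[mʊɲəŋka]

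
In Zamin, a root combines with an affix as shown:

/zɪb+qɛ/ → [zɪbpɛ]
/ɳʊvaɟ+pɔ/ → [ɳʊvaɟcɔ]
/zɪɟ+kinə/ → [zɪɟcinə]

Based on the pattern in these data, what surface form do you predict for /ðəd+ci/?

The data show progressive place assimilation: /q/ → [p] after /b/; /p/ → [c] after /ɟ/; /k/ → [c] after /ɟ/. In each pair only place changes, matching the preceding consonant, while manner and voice stay constant.
The rule targets /c/ (voiceless palatal stop), which sits after the trigger /d/ (alveolar).
A voiceless alveolar stop is [t], so the surface segment is [t].

[ðədti]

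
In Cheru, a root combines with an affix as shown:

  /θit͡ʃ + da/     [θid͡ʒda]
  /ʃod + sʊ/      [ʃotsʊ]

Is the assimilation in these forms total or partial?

Comparing underlying and surface forms, /t͡ʃ/ → [d͡ʒ] is the alternation; the neighbouring /d/ is constant.
The change voiceless → voiced matches the voicing of the following /d/, identifying this as voicing assimilation.
Place and manner are unchanged, so the assimilation is partial, not total.
The same holds elsewhere in the data: /d/ → [t] before /s/ (voiced → voiceless, matching voiceless) — only voicing changes, and always toward the following segment.

partial assimilation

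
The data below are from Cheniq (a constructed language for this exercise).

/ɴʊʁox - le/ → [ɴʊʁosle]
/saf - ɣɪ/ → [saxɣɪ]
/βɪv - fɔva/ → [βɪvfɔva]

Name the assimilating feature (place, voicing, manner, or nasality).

The segment that alternates is /x/, which surfaces as [s] when adjacent to /l/.
The change velar → alveolar matches the place of the following /l/, identifying this as place assimilation.
The same holds elsewhere in the data: /f/ → [x] before /ɣ/ (labiodental → velar, matching velar) — only place changes, and always toward the following segment.
No alternation appears in [βɪvfɔva]: there the adjacent consonants already agree in place (/v/ and /f/ are both labiodental), so this form is consistent with the same rule.

place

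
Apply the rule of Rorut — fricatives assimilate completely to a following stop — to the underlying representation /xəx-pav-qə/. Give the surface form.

[xəppaqqə]

/x/ is the segment targeted by the rule; it sits immediately before /p/, so it assimilates completely and surfaces as [p].
At the second juncture, /v/ likewise becomes [q] adjacent to /q/.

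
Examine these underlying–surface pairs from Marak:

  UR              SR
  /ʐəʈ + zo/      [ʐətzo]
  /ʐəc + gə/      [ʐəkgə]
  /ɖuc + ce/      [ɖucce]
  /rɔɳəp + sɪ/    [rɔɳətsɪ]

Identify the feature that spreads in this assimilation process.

place

Underlying /ʈ/ is realised as [t] next to /z/; /z/ itself does not change.
The change retroflex → alveolar matches the place of the following /z/, identifying this as place assimilation.
The same holds elsewhere in the data: /c/ → [k] before /g/ (palatal → velar, matching velar); /p/ → [t] before /s/ (bilabial → alveolar, matching alveolar) — only place changes, and always toward the following segment.
No alternation appears in [ɖucce]: there the adjacent consonants already agree in place (/c/ and /c/ are both palatal), so this form is consistent with the same rule.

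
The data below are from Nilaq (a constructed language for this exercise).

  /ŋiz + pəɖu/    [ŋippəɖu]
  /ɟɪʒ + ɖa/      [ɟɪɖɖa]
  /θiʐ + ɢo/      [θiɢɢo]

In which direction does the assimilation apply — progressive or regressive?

regressive

The segment that alternates is /z/, which surfaces as [p] when adjacent to /p/.
The output [p] is identical to the trigger /p/ — every feature (place, manner, voicing) has been copied — so this is total assimilation.
The other forms behave the same way: /ʒ/ → [ɖ] before /ɖ/; /ʐ/ → [ɢ] before /ɢ/ — in each case the output is a copy of the following consonant.
The trigger is the following segment, so the direction is regressive (anticipatory).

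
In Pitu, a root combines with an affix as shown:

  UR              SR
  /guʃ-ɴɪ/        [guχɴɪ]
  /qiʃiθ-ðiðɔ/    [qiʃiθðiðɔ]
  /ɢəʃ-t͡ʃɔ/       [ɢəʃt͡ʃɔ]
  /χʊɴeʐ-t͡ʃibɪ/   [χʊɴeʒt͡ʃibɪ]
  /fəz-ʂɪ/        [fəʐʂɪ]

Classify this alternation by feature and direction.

regressive place assimilation

Underlying /ʃ/ is realised as [χ] next to /ɴ/; /ɴ/ itself does not change.
/ʃ/ is postalveolar while /ɴ/ is uvular; the output [χ] is uvular, matching the trigger — so the feature that spreads is place.
Manner and voice are unchanged, so the assimilation is partial, not total.
Checking the remaining alternations: /ʐ/ → [ʒ] before /t͡ʃ/ (retroflex → postalveolar, matching postalveolar); /z/ → [ʐ] before /ʂ/ (alveolar → retroflex, matching retroflex) — only place changes, and always toward the following segment.
Nothing changes in [qiʃiθðiðɔ], [ɢəʃt͡ʃɔ]: there the adjacent consonants already agree in place (/θ/ and /ð/ are both dental; /ʃ/ and /t͡ʃ/ are both postalveolar), so these forms are consistent with the same rule.
The trigger is the following segment, so the direction is regressive (anticipatory).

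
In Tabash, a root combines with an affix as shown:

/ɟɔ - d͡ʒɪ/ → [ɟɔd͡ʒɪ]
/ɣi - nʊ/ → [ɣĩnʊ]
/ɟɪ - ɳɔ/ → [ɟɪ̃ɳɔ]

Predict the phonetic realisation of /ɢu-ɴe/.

The data show regressive nasality assimilation (vowel nasalisation): /i/ → [ĩ] before /n/; /ɪ/ → [ɪ̃] before /ɳ/ — a vowel is nasalised by an immediately following nasal consonant.
No change occurs in [ɟɔd͡ʒɪ] because the vowel at the boundary is adjacent to an oral consonant, not a nasal (/ɔ/ next to /d͡ʒ/).
/u/ sits next to the nasal /ɴ/ and is therefore nasalised to [ũ].

[ɢũɴe]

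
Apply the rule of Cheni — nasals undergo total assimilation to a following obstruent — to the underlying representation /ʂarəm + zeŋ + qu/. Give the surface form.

/m/ is the segment targeted by the rule; it sits immediately before /z/, so it assimilates completely and surfaces as [z].
The same rule applies at the second boundary: /ŋ/ → [q] next to /q/.

[ʂarəzzeqqu]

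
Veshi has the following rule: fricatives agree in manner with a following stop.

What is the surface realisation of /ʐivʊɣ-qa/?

/ɣ/ is a voiced velar fricative. The following trigger /q/ is a stop, so /ɣ/ must become a stop as well.
Changing only its manner to stop gives [g] — the voiced velar stop.

[ʐivʊgqa]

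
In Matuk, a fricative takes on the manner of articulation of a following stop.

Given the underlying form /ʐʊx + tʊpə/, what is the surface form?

/x/ is a voiceless velar fricative. The following trigger /t/ is a stop, so /x/ must become a stop as well.
Changing only its manner to stop gives [k] — the voiceless velar stop.

[ʐʊktʊpə]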